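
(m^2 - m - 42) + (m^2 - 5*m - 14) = 2*m^2 - 6*m - 56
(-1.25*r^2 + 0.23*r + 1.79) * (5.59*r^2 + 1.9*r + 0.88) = -6.9875*r^4 - 1.0893*r^3 + 9.3431*r^2 + 3.6034*r + 1.5752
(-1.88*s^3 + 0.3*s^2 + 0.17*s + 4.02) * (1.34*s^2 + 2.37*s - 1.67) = -2.5192*s^5 - 4.0536*s^4 + 4.0784*s^3 + 5.2887*s^2 + 9.2435*s - 6.7134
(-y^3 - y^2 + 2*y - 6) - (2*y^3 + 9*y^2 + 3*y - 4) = -3*y^3 - 10*y^2 - y - 2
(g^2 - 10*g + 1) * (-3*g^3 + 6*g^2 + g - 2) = -3*g^5 + 36*g^4 - 62*g^3 - 6*g^2 + 21*g - 2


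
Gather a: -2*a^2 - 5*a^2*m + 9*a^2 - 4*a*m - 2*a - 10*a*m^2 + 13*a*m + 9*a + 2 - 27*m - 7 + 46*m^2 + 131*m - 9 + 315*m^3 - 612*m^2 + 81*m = a^2*(7 - 5*m) + a*(-10*m^2 + 9*m + 7) + 315*m^3 - 566*m^2 + 185*m - 14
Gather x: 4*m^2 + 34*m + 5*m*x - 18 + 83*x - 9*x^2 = 4*m^2 + 34*m - 9*x^2 + x*(5*m + 83) - 18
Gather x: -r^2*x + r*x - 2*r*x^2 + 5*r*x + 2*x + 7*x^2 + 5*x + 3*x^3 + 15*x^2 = 3*x^3 + x^2*(22 - 2*r) + x*(-r^2 + 6*r + 7)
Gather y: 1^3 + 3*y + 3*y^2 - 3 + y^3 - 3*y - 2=y^3 + 3*y^2 - 4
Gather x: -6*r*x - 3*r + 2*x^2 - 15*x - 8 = -3*r + 2*x^2 + x*(-6*r - 15) - 8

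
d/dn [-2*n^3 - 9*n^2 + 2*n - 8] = -6*n^2 - 18*n + 2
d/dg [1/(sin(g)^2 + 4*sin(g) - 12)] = -2*(sin(g) + 2)*cos(g)/(sin(g)^2 + 4*sin(g) - 12)^2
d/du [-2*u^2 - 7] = -4*u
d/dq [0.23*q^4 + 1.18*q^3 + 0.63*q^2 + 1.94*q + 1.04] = 0.92*q^3 + 3.54*q^2 + 1.26*q + 1.94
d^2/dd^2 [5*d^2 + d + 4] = 10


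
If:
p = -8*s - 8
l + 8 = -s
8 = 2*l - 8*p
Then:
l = -228/31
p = -88/31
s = -20/31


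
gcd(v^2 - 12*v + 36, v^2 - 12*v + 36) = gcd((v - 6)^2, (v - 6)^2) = v^2 - 12*v + 36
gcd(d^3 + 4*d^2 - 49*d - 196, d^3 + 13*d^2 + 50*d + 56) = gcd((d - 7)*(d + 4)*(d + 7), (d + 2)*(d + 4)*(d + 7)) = d^2 + 11*d + 28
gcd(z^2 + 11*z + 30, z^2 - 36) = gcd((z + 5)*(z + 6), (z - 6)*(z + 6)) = z + 6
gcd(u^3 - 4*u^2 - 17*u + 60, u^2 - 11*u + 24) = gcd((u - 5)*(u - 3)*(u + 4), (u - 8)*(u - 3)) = u - 3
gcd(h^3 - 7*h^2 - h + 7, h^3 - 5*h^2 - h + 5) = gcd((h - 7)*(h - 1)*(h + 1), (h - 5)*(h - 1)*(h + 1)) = h^2 - 1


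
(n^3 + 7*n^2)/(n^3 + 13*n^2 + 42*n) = n/(n + 6)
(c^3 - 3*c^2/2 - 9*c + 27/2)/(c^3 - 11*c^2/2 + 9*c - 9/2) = (c + 3)/(c - 1)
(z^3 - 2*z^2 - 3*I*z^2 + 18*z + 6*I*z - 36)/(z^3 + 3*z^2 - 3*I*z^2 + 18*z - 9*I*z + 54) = (z - 2)/(z + 3)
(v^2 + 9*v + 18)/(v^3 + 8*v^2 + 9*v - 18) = 1/(v - 1)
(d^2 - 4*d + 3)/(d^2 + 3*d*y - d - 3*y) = (d - 3)/(d + 3*y)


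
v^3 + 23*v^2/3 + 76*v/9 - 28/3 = (v - 2/3)*(v + 7/3)*(v + 6)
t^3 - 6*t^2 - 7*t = t*(t - 7)*(t + 1)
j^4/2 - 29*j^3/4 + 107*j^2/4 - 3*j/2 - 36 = (j/2 + 1/2)*(j - 8)*(j - 6)*(j - 3/2)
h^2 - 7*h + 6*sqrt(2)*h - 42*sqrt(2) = (h - 7)*(h + 6*sqrt(2))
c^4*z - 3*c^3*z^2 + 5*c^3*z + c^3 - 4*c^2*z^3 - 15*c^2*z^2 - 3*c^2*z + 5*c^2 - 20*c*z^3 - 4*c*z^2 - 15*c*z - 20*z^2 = (c + 5)*(c - 4*z)*(c + z)*(c*z + 1)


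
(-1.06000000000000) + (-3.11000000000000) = -4.17000000000000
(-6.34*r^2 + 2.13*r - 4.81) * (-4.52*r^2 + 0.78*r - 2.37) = 28.6568*r^4 - 14.5728*r^3 + 38.4284*r^2 - 8.7999*r + 11.3997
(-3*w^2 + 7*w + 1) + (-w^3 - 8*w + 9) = -w^3 - 3*w^2 - w + 10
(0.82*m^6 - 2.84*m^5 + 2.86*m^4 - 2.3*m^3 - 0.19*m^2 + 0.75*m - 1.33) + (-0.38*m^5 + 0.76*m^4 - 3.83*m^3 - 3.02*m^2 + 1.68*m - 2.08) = 0.82*m^6 - 3.22*m^5 + 3.62*m^4 - 6.13*m^3 - 3.21*m^2 + 2.43*m - 3.41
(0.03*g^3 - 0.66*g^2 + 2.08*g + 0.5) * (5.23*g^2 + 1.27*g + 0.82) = 0.1569*g^5 - 3.4137*g^4 + 10.0648*g^3 + 4.7154*g^2 + 2.3406*g + 0.41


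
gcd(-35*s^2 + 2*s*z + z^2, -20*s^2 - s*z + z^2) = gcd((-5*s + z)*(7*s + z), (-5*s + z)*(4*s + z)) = -5*s + z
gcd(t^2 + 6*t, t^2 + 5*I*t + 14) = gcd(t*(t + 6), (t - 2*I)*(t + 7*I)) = 1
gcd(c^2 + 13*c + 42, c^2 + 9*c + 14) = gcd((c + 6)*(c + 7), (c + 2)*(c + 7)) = c + 7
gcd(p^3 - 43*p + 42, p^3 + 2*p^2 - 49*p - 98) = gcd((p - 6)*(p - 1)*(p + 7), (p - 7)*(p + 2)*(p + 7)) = p + 7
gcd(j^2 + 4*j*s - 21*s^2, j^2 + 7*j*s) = j + 7*s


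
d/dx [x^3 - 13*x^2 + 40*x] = 3*x^2 - 26*x + 40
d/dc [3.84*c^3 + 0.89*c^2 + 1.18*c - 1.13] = 11.52*c^2 + 1.78*c + 1.18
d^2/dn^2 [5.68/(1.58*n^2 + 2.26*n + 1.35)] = (-28.359104*n^2 - 40.564288*n + 5.68*(3.16*n + 2.26)*(6.32*n + 4.52) - 24.23088)/(1.58*n^2 + 2.26*n + 1.35)^3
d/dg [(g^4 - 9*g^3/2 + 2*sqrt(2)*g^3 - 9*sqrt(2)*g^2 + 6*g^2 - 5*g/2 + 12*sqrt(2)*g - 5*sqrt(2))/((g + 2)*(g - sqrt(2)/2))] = (4*g^5 + sqrt(2)*g^4 + 3*g^4 - 44*g^3 + 17*sqrt(2)*g^3 - 39*sqrt(2)*g^2 + 23*g^2 - 4*sqrt(2)*g + 72*g - 58 + 25*sqrt(2))/(2*g^4 - 2*sqrt(2)*g^3 + 8*g^3 - 8*sqrt(2)*g^2 + 9*g^2 - 8*sqrt(2)*g + 4*g + 4)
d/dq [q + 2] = 1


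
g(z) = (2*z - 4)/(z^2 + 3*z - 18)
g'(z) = (-2*z - 3)*(2*z - 4)/(z^2 + 3*z - 18)^2 + 2/(z^2 + 3*z - 18)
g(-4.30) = 1.02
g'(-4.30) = -0.62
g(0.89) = 0.15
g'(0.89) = -0.09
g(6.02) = 0.22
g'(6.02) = -0.04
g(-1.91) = 0.39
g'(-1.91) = -0.12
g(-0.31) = 0.25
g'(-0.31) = -0.08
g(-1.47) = 0.34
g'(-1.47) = -0.10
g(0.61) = 0.18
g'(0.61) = -0.08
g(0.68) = 0.17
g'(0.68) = -0.08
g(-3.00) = 0.56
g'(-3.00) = -0.20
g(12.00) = 0.12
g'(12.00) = -0.00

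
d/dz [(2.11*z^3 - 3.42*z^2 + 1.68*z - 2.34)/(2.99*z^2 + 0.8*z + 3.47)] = (6.3089*z^4 + 3.376*z^3 + 14.2059*z^2 - 9.7416*z + 7.7016)/(8.9401*z^4 + 4.784*z^3 + 21.3906*z^2 + 5.552*z + 12.0409)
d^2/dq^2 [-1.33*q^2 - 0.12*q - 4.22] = -2.66000000000000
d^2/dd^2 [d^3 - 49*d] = 6*d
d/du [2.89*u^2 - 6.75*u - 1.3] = 5.78*u - 6.75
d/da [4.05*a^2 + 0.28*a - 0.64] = 8.1*a + 0.28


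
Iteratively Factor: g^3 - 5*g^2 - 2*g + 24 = (g - 4)*(g^2 - g - 6) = (g - 4)*(g + 2)*(g - 3)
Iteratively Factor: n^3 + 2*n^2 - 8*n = (n)*(n^2 + 2*n - 8) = n*(n - 2)*(n + 4)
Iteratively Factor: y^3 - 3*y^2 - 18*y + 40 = (y + 4)*(y^2 - 7*y + 10) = (y - 2)*(y + 4)*(y - 5)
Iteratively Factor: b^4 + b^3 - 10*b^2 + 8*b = (b)*(b^3 + b^2 - 10*b + 8) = b*(b - 1)*(b^2 + 2*b - 8) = b*(b - 1)*(b + 4)*(b - 2)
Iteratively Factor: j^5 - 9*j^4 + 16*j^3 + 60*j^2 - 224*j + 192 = (j + 3)*(j^4 - 12*j^3 + 52*j^2 - 96*j + 64) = (j - 4)*(j + 3)*(j^3 - 8*j^2 + 20*j - 16) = (j - 4)*(j - 2)*(j + 3)*(j^2 - 6*j + 8) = (j - 4)*(j - 2)^2*(j + 3)*(j - 4)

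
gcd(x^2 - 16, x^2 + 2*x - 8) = x + 4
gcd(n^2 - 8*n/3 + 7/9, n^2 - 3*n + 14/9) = n - 7/3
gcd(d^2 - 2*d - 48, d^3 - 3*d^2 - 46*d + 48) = d^2 - 2*d - 48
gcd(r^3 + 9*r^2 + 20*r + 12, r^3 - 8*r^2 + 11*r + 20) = r + 1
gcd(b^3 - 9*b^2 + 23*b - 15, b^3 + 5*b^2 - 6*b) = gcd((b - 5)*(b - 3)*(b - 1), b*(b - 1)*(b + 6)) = b - 1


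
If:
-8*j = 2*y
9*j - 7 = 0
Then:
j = 7/9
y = -28/9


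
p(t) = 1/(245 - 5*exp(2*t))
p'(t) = 10*exp(2*t)/(245 - 5*exp(2*t))^2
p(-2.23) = 0.00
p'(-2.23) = 0.00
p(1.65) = 0.01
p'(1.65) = 0.02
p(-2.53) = 0.00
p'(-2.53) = 0.00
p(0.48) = 0.00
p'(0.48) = 0.00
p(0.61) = 0.00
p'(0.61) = 0.00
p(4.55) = -0.00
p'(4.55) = 0.00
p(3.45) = -0.00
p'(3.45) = 0.00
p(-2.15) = 0.00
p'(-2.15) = 0.00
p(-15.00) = 0.00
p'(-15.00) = 0.00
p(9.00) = 0.00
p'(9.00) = 0.00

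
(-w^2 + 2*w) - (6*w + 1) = -w^2 - 4*w - 1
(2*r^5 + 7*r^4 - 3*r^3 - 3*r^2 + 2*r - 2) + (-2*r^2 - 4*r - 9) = 2*r^5 + 7*r^4 - 3*r^3 - 5*r^2 - 2*r - 11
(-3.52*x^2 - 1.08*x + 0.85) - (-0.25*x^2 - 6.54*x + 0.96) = -3.27*x^2 + 5.46*x - 0.11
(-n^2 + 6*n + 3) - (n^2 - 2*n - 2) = -2*n^2 + 8*n + 5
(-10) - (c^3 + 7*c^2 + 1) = -c^3 - 7*c^2 - 11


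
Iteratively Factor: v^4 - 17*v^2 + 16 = (v + 1)*(v^3 - v^2 - 16*v + 16) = (v - 4)*(v + 1)*(v^2 + 3*v - 4) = (v - 4)*(v + 1)*(v + 4)*(v - 1)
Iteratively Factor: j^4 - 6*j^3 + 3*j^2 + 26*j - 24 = (j + 2)*(j^3 - 8*j^2 + 19*j - 12) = (j - 1)*(j + 2)*(j^2 - 7*j + 12) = (j - 3)*(j - 1)*(j + 2)*(j - 4)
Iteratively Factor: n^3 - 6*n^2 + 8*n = (n)*(n^2 - 6*n + 8) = n*(n - 4)*(n - 2)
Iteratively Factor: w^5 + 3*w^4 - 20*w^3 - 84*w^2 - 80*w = (w)*(w^4 + 3*w^3 - 20*w^2 - 84*w - 80) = w*(w - 5)*(w^3 + 8*w^2 + 20*w + 16) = w*(w - 5)*(w + 4)*(w^2 + 4*w + 4) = w*(w - 5)*(w + 2)*(w + 4)*(w + 2)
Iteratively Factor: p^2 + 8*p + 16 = (p + 4)*(p + 4)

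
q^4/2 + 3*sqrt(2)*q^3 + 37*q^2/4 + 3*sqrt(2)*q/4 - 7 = (q/2 + sqrt(2))*(q - sqrt(2)/2)*(q + sqrt(2))*(q + 7*sqrt(2)/2)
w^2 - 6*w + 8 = (w - 4)*(w - 2)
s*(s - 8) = s^2 - 8*s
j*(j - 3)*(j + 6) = j^3 + 3*j^2 - 18*j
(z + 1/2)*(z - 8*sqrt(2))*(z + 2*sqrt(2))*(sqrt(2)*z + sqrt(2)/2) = sqrt(2)*z^4 - 12*z^3 + sqrt(2)*z^3 - 127*sqrt(2)*z^2/4 - 12*z^2 - 32*sqrt(2)*z - 3*z - 8*sqrt(2)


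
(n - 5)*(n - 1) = n^2 - 6*n + 5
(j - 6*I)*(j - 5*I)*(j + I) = j^3 - 10*I*j^2 - 19*j - 30*I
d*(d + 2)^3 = d^4 + 6*d^3 + 12*d^2 + 8*d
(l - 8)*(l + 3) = l^2 - 5*l - 24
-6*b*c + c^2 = c*(-6*b + c)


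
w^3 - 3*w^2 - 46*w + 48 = (w - 8)*(w - 1)*(w + 6)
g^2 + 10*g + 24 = (g + 4)*(g + 6)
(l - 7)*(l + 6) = l^2 - l - 42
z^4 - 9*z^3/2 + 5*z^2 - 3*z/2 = z*(z - 3)*(z - 1)*(z - 1/2)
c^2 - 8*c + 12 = (c - 6)*(c - 2)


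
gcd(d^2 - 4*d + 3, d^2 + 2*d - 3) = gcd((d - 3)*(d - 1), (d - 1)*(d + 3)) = d - 1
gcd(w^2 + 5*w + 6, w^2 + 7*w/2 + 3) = w + 2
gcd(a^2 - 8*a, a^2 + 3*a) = a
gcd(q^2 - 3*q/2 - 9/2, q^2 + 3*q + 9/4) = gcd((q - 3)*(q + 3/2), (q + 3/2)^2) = q + 3/2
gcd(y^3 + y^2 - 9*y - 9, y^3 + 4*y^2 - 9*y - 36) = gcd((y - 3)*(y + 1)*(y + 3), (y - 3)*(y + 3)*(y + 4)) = y^2 - 9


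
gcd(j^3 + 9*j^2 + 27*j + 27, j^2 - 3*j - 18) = j + 3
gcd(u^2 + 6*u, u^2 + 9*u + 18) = u + 6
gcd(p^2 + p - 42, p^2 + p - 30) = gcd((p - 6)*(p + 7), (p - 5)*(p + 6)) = 1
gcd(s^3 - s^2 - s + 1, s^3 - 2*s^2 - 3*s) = s + 1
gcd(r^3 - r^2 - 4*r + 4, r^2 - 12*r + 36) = 1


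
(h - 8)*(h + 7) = h^2 - h - 56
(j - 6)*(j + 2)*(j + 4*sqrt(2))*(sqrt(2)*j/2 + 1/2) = sqrt(2)*j^4/2 - 2*sqrt(2)*j^3 + 9*j^3/2 - 18*j^2 - 4*sqrt(2)*j^2 - 54*j - 8*sqrt(2)*j - 24*sqrt(2)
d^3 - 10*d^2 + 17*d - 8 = (d - 8)*(d - 1)^2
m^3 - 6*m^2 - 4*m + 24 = (m - 6)*(m - 2)*(m + 2)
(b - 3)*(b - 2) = b^2 - 5*b + 6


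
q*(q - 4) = q^2 - 4*q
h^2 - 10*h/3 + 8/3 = (h - 2)*(h - 4/3)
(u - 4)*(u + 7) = u^2 + 3*u - 28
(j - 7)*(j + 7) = j^2 - 49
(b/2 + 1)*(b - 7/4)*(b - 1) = b^3/2 - 3*b^2/8 - 15*b/8 + 7/4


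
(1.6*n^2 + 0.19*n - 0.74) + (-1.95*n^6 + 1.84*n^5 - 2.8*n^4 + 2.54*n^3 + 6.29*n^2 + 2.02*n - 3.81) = -1.95*n^6 + 1.84*n^5 - 2.8*n^4 + 2.54*n^3 + 7.89*n^2 + 2.21*n - 4.55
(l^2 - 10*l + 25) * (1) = l^2 - 10*l + 25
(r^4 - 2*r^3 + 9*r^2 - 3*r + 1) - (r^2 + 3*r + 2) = r^4 - 2*r^3 + 8*r^2 - 6*r - 1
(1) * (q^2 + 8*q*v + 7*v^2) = q^2 + 8*q*v + 7*v^2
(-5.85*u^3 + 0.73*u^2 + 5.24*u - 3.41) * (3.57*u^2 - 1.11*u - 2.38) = -20.8845*u^5 + 9.0996*u^4 + 31.8195*u^3 - 19.7275*u^2 - 8.6861*u + 8.1158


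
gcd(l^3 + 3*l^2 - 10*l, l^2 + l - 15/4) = 1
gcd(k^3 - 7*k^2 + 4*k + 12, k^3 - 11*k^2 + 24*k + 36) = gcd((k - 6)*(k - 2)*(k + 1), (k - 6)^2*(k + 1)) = k^2 - 5*k - 6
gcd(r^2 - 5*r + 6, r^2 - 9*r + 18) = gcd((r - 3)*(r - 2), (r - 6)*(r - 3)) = r - 3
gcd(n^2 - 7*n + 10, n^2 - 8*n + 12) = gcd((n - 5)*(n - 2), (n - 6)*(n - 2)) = n - 2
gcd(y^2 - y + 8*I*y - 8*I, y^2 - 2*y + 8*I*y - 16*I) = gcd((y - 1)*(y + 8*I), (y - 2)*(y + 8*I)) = y + 8*I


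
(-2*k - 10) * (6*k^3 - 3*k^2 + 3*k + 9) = -12*k^4 - 54*k^3 + 24*k^2 - 48*k - 90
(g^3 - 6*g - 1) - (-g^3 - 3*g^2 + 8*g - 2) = 2*g^3 + 3*g^2 - 14*g + 1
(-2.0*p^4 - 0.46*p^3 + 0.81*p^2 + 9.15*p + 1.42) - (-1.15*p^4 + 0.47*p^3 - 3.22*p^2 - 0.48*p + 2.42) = -0.85*p^4 - 0.93*p^3 + 4.03*p^2 + 9.63*p - 1.0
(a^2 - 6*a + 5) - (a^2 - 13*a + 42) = 7*a - 37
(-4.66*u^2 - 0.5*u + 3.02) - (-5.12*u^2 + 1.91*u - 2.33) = 0.46*u^2 - 2.41*u + 5.35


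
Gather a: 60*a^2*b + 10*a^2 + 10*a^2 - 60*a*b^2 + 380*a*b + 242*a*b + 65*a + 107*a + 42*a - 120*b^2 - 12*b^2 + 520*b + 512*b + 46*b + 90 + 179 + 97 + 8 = a^2*(60*b + 20) + a*(-60*b^2 + 622*b + 214) - 132*b^2 + 1078*b + 374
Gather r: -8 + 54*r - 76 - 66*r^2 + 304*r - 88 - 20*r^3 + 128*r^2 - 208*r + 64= -20*r^3 + 62*r^2 + 150*r - 108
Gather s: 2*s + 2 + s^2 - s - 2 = s^2 + s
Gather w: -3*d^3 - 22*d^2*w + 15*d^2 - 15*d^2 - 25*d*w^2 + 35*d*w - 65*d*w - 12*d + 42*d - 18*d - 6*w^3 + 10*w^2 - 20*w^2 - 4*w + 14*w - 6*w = -3*d^3 + 12*d - 6*w^3 + w^2*(-25*d - 10) + w*(-22*d^2 - 30*d + 4)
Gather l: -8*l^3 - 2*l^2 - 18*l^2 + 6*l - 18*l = -8*l^3 - 20*l^2 - 12*l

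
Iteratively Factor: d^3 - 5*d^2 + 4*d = (d - 4)*(d^2 - d) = d*(d - 4)*(d - 1)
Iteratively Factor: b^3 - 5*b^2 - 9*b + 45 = (b + 3)*(b^2 - 8*b + 15) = (b - 3)*(b + 3)*(b - 5)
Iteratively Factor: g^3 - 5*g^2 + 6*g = (g)*(g^2 - 5*g + 6) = g*(g - 3)*(g - 2)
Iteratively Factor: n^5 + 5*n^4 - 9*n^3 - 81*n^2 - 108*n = (n)*(n^4 + 5*n^3 - 9*n^2 - 81*n - 108) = n*(n - 4)*(n^3 + 9*n^2 + 27*n + 27) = n*(n - 4)*(n + 3)*(n^2 + 6*n + 9) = n*(n - 4)*(n + 3)^2*(n + 3)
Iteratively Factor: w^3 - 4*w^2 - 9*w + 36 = (w - 4)*(w^2 - 9) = (w - 4)*(w - 3)*(w + 3)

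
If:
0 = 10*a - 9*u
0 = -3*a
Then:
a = 0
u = 0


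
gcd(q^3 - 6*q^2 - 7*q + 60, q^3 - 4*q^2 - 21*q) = q + 3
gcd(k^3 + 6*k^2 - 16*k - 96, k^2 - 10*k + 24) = k - 4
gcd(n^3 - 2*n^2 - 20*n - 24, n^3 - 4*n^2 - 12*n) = n^2 - 4*n - 12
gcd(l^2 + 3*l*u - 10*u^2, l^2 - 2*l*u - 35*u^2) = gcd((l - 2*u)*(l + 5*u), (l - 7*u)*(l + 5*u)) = l + 5*u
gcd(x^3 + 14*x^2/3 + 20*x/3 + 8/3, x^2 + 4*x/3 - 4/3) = x + 2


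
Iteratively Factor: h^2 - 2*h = (h - 2)*(h)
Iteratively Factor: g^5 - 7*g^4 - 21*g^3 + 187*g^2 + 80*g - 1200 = (g - 5)*(g^4 - 2*g^3 - 31*g^2 + 32*g + 240) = (g - 5)*(g - 4)*(g^3 + 2*g^2 - 23*g - 60) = (g - 5)*(g - 4)*(g + 4)*(g^2 - 2*g - 15) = (g - 5)^2*(g - 4)*(g + 4)*(g + 3)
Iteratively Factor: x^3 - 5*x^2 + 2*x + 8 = (x + 1)*(x^2 - 6*x + 8) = (x - 2)*(x + 1)*(x - 4)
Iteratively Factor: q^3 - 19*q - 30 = (q - 5)*(q^2 + 5*q + 6) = (q - 5)*(q + 3)*(q + 2)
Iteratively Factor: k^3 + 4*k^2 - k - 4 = (k + 1)*(k^2 + 3*k - 4) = (k - 1)*(k + 1)*(k + 4)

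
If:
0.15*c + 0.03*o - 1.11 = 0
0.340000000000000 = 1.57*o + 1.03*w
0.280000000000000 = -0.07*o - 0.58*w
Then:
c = 7.28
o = 0.58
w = -0.55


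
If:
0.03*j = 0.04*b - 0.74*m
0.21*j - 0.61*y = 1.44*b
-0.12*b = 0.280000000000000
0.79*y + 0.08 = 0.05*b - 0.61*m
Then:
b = -2.33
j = -18.08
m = 0.61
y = -0.72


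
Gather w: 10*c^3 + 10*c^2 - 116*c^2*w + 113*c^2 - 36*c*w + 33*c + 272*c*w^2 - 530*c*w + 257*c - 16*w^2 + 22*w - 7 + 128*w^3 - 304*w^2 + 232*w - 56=10*c^3 + 123*c^2 + 290*c + 128*w^3 + w^2*(272*c - 320) + w*(-116*c^2 - 566*c + 254) - 63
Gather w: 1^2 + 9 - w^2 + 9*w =-w^2 + 9*w + 10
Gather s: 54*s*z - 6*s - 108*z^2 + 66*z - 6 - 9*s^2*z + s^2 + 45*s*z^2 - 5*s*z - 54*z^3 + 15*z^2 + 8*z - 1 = s^2*(1 - 9*z) + s*(45*z^2 + 49*z - 6) - 54*z^3 - 93*z^2 + 74*z - 7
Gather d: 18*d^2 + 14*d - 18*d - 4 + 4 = 18*d^2 - 4*d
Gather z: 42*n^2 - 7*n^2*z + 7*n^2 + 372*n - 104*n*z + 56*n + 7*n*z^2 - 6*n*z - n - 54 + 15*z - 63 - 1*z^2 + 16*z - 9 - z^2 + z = 49*n^2 + 427*n + z^2*(7*n - 2) + z*(-7*n^2 - 110*n + 32) - 126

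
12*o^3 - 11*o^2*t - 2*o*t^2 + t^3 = (-4*o + t)*(-o + t)*(3*o + t)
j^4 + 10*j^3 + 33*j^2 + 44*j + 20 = (j + 1)*(j + 2)^2*(j + 5)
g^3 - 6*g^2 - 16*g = g*(g - 8)*(g + 2)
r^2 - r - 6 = (r - 3)*(r + 2)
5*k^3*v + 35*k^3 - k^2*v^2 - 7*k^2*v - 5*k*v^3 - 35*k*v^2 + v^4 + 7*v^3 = (-5*k + v)*(-k + v)*(k + v)*(v + 7)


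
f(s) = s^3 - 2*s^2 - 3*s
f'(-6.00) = 129.00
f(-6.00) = -270.00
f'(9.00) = 204.00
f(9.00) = 540.00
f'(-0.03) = -2.88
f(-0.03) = 0.09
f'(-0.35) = -1.23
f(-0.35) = 0.76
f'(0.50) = -4.25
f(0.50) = -1.88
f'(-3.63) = 51.05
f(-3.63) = -63.30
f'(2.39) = 4.58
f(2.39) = -4.94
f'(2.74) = 8.56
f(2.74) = -2.66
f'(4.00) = 29.00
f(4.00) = 20.00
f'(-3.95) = 59.61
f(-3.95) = -80.98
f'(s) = 3*s^2 - 4*s - 3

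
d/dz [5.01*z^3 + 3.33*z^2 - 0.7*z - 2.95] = 15.03*z^2 + 6.66*z - 0.7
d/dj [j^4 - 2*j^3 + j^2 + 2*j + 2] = 4*j^3 - 6*j^2 + 2*j + 2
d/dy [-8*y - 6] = -8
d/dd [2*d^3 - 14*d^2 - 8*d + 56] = 6*d^2 - 28*d - 8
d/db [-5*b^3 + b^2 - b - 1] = -15*b^2 + 2*b - 1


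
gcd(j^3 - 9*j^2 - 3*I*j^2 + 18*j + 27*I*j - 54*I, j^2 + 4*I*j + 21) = j - 3*I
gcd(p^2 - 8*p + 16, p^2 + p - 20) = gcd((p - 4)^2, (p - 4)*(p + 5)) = p - 4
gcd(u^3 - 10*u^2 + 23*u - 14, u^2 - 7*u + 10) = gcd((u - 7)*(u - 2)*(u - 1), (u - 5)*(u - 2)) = u - 2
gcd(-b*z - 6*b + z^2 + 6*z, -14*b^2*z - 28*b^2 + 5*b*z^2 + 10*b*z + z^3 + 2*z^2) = 1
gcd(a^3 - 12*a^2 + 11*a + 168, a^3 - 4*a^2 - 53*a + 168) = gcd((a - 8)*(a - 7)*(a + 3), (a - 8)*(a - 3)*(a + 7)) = a - 8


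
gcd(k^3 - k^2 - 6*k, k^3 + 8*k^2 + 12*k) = k^2 + 2*k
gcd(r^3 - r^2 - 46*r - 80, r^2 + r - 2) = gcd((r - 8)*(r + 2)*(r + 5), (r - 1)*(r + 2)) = r + 2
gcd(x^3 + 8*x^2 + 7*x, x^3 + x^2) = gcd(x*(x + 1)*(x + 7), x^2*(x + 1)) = x^2 + x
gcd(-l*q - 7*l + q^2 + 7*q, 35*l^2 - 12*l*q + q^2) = 1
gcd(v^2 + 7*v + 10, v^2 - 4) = v + 2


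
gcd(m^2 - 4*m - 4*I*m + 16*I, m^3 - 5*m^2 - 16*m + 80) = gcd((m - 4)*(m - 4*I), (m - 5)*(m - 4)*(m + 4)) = m - 4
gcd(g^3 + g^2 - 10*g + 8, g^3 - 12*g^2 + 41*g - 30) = g - 1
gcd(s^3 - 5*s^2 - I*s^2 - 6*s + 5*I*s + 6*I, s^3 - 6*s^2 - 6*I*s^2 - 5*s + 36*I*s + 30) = s^2 + s*(-6 - I) + 6*I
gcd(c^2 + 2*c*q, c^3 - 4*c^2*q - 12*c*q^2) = c^2 + 2*c*q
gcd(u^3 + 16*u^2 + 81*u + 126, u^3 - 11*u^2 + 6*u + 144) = u + 3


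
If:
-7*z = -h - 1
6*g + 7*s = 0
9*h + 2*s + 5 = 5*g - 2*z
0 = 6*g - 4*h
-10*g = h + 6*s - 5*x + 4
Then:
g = -74/101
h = -111/101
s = 444/707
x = -93/707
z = -10/707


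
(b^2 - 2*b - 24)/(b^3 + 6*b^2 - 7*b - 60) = (b - 6)/(b^2 + 2*b - 15)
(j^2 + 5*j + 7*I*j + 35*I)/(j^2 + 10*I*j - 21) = (j + 5)/(j + 3*I)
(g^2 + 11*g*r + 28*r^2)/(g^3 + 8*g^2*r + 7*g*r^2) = (g + 4*r)/(g*(g + r))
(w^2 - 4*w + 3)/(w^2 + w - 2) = (w - 3)/(w + 2)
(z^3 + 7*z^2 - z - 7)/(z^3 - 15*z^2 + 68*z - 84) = (z^3 + 7*z^2 - z - 7)/(z^3 - 15*z^2 + 68*z - 84)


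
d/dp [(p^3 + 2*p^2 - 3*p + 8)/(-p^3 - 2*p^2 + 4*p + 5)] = (2*p^3 + 41*p^2 + 52*p - 47)/(p^6 + 4*p^5 - 4*p^4 - 26*p^3 - 4*p^2 + 40*p + 25)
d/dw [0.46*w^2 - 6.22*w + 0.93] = 0.92*w - 6.22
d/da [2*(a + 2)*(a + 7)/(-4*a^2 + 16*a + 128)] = (13*a^2 + 92*a + 232)/(2*(a^4 - 8*a^3 - 48*a^2 + 256*a + 1024))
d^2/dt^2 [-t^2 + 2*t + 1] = -2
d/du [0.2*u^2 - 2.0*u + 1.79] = 0.4*u - 2.0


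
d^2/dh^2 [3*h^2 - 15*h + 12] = 6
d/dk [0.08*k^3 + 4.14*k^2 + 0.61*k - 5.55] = 0.24*k^2 + 8.28*k + 0.61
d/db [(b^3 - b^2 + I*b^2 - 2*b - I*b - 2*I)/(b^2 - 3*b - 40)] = (b^4 - 6*b^3 + b^2*(-115 - 2*I) + b*(80 - 76*I) + 80 + 34*I)/(b^4 - 6*b^3 - 71*b^2 + 240*b + 1600)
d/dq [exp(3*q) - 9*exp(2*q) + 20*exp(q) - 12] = (3*exp(2*q) - 18*exp(q) + 20)*exp(q)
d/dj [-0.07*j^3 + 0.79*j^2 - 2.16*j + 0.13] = -0.21*j^2 + 1.58*j - 2.16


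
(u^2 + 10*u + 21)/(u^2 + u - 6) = (u + 7)/(u - 2)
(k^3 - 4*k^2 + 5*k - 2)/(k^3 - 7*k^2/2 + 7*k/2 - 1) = 2*(k - 1)/(2*k - 1)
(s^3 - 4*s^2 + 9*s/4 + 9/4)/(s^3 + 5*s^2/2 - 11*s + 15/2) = (2*s^2 - 5*s - 3)/(2*(s^2 + 4*s - 5))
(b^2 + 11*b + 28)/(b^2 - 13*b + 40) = (b^2 + 11*b + 28)/(b^2 - 13*b + 40)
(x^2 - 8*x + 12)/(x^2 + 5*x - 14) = (x - 6)/(x + 7)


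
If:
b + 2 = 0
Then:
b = -2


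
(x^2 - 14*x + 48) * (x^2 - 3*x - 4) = x^4 - 17*x^3 + 86*x^2 - 88*x - 192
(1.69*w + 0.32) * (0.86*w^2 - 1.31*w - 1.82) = 1.4534*w^3 - 1.9387*w^2 - 3.495*w - 0.5824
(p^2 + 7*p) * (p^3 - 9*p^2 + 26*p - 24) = p^5 - 2*p^4 - 37*p^3 + 158*p^2 - 168*p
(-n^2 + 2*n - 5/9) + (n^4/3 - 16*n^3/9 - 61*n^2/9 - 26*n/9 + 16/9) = n^4/3 - 16*n^3/9 - 70*n^2/9 - 8*n/9 + 11/9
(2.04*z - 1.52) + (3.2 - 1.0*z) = 1.04*z + 1.68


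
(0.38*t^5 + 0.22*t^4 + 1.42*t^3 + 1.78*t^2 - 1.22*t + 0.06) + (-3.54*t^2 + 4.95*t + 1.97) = 0.38*t^5 + 0.22*t^4 + 1.42*t^3 - 1.76*t^2 + 3.73*t + 2.03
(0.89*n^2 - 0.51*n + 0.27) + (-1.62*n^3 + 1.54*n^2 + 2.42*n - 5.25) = -1.62*n^3 + 2.43*n^2 + 1.91*n - 4.98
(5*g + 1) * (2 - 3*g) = -15*g^2 + 7*g + 2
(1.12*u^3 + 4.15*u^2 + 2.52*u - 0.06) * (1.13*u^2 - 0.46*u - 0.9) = 1.2656*u^5 + 4.1743*u^4 - 0.0694000000000006*u^3 - 4.962*u^2 - 2.2404*u + 0.054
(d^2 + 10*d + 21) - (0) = d^2 + 10*d + 21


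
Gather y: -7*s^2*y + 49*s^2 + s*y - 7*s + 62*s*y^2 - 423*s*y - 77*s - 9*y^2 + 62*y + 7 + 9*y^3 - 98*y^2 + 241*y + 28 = 49*s^2 - 84*s + 9*y^3 + y^2*(62*s - 107) + y*(-7*s^2 - 422*s + 303) + 35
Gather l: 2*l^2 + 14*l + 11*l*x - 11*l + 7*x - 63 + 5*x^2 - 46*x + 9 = 2*l^2 + l*(11*x + 3) + 5*x^2 - 39*x - 54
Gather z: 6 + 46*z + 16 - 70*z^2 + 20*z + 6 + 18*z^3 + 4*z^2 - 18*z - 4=18*z^3 - 66*z^2 + 48*z + 24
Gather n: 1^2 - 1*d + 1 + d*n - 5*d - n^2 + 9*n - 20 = -6*d - n^2 + n*(d + 9) - 18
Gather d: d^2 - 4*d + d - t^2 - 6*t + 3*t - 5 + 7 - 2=d^2 - 3*d - t^2 - 3*t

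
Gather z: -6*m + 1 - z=-6*m - z + 1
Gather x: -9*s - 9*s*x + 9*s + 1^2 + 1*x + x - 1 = x*(2 - 9*s)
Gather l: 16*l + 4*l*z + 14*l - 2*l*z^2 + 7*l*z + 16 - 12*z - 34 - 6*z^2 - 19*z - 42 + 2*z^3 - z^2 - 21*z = l*(-2*z^2 + 11*z + 30) + 2*z^3 - 7*z^2 - 52*z - 60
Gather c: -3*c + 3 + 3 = 6 - 3*c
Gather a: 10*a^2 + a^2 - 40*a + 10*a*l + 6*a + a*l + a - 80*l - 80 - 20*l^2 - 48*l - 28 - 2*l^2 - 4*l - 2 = 11*a^2 + a*(11*l - 33) - 22*l^2 - 132*l - 110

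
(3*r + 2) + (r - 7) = 4*r - 5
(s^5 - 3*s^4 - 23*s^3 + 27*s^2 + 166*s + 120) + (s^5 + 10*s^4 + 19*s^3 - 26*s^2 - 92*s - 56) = 2*s^5 + 7*s^4 - 4*s^3 + s^2 + 74*s + 64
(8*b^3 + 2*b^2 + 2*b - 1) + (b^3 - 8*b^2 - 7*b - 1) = 9*b^3 - 6*b^2 - 5*b - 2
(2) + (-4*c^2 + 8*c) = -4*c^2 + 8*c + 2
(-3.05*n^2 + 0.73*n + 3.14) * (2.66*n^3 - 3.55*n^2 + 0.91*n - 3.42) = -8.113*n^5 + 12.7693*n^4 + 2.9854*n^3 - 0.0517000000000003*n^2 + 0.3608*n - 10.7388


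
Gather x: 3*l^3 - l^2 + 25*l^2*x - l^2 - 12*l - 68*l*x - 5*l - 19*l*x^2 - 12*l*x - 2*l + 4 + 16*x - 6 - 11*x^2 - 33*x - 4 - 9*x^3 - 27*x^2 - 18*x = 3*l^3 - 2*l^2 - 19*l - 9*x^3 + x^2*(-19*l - 38) + x*(25*l^2 - 80*l - 35) - 6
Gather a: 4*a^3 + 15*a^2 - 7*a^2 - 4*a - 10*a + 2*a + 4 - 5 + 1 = 4*a^3 + 8*a^2 - 12*a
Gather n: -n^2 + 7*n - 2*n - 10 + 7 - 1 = -n^2 + 5*n - 4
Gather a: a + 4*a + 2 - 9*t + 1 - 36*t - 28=5*a - 45*t - 25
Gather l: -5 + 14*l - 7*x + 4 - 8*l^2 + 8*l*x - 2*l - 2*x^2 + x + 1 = -8*l^2 + l*(8*x + 12) - 2*x^2 - 6*x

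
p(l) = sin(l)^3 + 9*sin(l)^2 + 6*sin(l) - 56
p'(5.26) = -3.74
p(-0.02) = -56.12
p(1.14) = -42.37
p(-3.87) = -47.72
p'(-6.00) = 10.82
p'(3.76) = 2.79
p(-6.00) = -53.60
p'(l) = 3*sin(l)^2*cos(l) + 18*sin(l)*cos(l) + 6*cos(l)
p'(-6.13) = 8.71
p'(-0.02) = 5.64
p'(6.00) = 1.16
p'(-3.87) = -14.41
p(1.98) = -42.15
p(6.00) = -57.00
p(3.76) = -56.65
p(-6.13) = -54.87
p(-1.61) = -54.01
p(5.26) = -55.18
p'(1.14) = 10.37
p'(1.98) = -9.96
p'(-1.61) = 0.35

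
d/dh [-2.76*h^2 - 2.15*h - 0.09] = -5.52*h - 2.15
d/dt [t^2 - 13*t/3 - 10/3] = 2*t - 13/3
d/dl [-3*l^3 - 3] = -9*l^2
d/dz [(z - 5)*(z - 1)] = 2*z - 6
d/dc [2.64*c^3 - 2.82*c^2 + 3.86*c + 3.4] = 7.92*c^2 - 5.64*c + 3.86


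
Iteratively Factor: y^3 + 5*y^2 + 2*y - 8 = (y + 2)*(y^2 + 3*y - 4) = (y - 1)*(y + 2)*(y + 4)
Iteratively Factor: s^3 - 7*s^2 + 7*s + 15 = (s + 1)*(s^2 - 8*s + 15) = (s - 5)*(s + 1)*(s - 3)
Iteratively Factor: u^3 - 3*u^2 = (u - 3)*(u^2) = u*(u - 3)*(u)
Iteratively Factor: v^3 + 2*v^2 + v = (v)*(v^2 + 2*v + 1) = v*(v + 1)*(v + 1)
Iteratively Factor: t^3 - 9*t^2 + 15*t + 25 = (t - 5)*(t^2 - 4*t - 5) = (t - 5)^2*(t + 1)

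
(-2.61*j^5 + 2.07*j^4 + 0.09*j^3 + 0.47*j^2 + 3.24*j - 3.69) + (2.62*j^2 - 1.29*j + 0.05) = -2.61*j^5 + 2.07*j^4 + 0.09*j^3 + 3.09*j^2 + 1.95*j - 3.64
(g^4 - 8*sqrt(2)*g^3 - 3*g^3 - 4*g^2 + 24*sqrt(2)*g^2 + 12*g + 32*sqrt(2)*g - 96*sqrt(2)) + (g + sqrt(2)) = g^4 - 8*sqrt(2)*g^3 - 3*g^3 - 4*g^2 + 24*sqrt(2)*g^2 + 13*g + 32*sqrt(2)*g - 95*sqrt(2)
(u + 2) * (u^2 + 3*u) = u^3 + 5*u^2 + 6*u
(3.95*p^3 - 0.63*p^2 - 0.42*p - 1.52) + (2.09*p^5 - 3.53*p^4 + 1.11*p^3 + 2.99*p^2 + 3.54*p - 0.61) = 2.09*p^5 - 3.53*p^4 + 5.06*p^3 + 2.36*p^2 + 3.12*p - 2.13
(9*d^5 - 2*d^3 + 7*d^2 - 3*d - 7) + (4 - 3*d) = 9*d^5 - 2*d^3 + 7*d^2 - 6*d - 3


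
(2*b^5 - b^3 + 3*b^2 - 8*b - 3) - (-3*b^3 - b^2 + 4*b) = 2*b^5 + 2*b^3 + 4*b^2 - 12*b - 3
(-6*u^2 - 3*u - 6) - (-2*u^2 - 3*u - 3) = -4*u^2 - 3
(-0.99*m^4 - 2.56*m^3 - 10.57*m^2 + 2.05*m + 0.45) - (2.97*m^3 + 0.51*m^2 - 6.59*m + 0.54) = -0.99*m^4 - 5.53*m^3 - 11.08*m^2 + 8.64*m - 0.09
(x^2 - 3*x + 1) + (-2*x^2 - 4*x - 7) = -x^2 - 7*x - 6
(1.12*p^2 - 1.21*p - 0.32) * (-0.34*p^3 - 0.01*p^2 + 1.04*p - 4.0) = -0.3808*p^5 + 0.4002*p^4 + 1.2857*p^3 - 5.7352*p^2 + 4.5072*p + 1.28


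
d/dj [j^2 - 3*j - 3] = 2*j - 3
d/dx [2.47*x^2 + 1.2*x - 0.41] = 4.94*x + 1.2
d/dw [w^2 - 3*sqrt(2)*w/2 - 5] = 2*w - 3*sqrt(2)/2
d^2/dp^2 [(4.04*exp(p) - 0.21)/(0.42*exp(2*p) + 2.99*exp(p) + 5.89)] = (0.712656*exp(4*p) - 5.221608*exp(3*p) - 60.756066*exp(2*p) - 70.948273*exp(p) + 143.854415)*exp(p)/(0.074088*exp(6*p) + 1.582308*exp(5*p) + 14.381514*exp(4*p) + 71.110871*exp(3*p) + 201.683613*exp(2*p) + 311.188137*exp(p) + 204.336469)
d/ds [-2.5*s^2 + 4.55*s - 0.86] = 4.55 - 5.0*s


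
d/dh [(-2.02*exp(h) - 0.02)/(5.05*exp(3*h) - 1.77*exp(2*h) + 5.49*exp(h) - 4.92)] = (20.402*exp(3*h) - 3.2724*exp(2*h) - 0.0708000000000002*exp(h) + 10.0482)*exp(h)/(25.5025*exp(6*h) - 17.877*exp(5*h) + 58.5819*exp(4*h) - 69.1266*exp(3*h) + 47.5569*exp(2*h) - 54.0216*exp(h) + 24.2064)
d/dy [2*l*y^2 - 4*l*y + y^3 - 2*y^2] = 4*l*y - 4*l + 3*y^2 - 4*y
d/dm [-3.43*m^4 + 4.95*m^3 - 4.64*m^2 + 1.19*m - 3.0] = -13.72*m^3 + 14.85*m^2 - 9.28*m + 1.19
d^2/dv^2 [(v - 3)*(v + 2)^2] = 6*v + 2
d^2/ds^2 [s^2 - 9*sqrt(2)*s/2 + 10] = 2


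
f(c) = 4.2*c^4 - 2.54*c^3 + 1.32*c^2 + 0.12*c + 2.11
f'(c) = 16.8*c^3 - 7.62*c^2 + 2.64*c + 0.12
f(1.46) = 16.28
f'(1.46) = 40.02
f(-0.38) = 2.48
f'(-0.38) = -2.91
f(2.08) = 63.83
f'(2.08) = 123.83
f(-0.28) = 2.26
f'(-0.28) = -1.59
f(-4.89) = 2731.60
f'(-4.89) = -2159.43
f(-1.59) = 42.31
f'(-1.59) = -90.87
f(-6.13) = 6566.55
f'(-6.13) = -4172.22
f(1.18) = 8.06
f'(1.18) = 20.23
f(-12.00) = 91671.07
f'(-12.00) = -30159.24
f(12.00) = 82895.71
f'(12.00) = 27964.92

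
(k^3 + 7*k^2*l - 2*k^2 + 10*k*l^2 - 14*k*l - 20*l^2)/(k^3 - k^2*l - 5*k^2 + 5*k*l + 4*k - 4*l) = (k^3 + 7*k^2*l - 2*k^2 + 10*k*l^2 - 14*k*l - 20*l^2)/(k^3 - k^2*l - 5*k^2 + 5*k*l + 4*k - 4*l)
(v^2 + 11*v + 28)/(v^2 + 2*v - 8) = (v + 7)/(v - 2)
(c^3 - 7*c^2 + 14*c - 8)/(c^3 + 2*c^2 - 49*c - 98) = (c^3 - 7*c^2 + 14*c - 8)/(c^3 + 2*c^2 - 49*c - 98)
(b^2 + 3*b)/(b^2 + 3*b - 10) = b*(b + 3)/(b^2 + 3*b - 10)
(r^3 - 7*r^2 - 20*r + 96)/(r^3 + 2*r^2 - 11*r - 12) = (r - 8)/(r + 1)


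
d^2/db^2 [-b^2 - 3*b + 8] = -2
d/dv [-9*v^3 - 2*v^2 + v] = -27*v^2 - 4*v + 1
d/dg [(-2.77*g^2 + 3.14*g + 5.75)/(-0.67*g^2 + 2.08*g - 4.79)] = (-3.6578*g^2 + 34.2416*g - 27.0006)/(0.4489*g^4 - 2.7872*g^3 + 10.745*g^2 - 19.9264*g + 22.9441)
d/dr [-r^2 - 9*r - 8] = -2*r - 9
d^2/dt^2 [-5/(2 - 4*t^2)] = 10*(6*t^2 + 1)/(2*t^2 - 1)^3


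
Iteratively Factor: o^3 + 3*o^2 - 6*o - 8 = (o + 1)*(o^2 + 2*o - 8) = (o - 2)*(o + 1)*(o + 4)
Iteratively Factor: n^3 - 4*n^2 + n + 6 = (n - 2)*(n^2 - 2*n - 3) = (n - 3)*(n - 2)*(n + 1)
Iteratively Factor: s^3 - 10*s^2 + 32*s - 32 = (s - 2)*(s^2 - 8*s + 16) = (s - 4)*(s - 2)*(s - 4)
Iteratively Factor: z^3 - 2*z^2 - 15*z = (z - 5)*(z^2 + 3*z) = (z - 5)*(z + 3)*(z)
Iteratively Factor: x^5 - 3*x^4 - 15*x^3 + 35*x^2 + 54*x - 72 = (x - 4)*(x^4 + x^3 - 11*x^2 - 9*x + 18) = (x - 4)*(x + 2)*(x^3 - x^2 - 9*x + 9) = (x - 4)*(x + 2)*(x + 3)*(x^2 - 4*x + 3) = (x - 4)*(x - 1)*(x + 2)*(x + 3)*(x - 3)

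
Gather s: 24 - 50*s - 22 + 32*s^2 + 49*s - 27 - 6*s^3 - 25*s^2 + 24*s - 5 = -6*s^3 + 7*s^2 + 23*s - 30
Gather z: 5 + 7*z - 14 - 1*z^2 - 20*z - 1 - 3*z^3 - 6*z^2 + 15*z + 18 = -3*z^3 - 7*z^2 + 2*z + 8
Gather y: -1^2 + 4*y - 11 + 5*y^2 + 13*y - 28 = 5*y^2 + 17*y - 40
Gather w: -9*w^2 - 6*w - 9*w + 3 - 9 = -9*w^2 - 15*w - 6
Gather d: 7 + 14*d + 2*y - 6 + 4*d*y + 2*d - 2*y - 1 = d*(4*y + 16)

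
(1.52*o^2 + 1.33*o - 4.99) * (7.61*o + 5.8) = 11.5672*o^3 + 18.9373*o^2 - 30.2599*o - 28.942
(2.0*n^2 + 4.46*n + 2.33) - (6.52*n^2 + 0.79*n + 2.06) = -4.52*n^2 + 3.67*n + 0.27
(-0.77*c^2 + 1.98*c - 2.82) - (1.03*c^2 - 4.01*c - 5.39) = -1.8*c^2 + 5.99*c + 2.57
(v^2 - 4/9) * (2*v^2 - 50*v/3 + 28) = 2*v^4 - 50*v^3/3 + 244*v^2/9 + 200*v/27 - 112/9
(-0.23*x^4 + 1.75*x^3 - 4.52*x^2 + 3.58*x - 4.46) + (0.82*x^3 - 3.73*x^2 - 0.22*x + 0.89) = -0.23*x^4 + 2.57*x^3 - 8.25*x^2 + 3.36*x - 3.57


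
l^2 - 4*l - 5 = (l - 5)*(l + 1)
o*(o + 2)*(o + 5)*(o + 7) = o^4 + 14*o^3 + 59*o^2 + 70*o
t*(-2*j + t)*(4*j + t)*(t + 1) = -8*j^2*t^2 - 8*j^2*t + 2*j*t^3 + 2*j*t^2 + t^4 + t^3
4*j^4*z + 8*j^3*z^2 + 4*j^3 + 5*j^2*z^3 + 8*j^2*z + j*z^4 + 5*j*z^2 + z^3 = (j + z)*(2*j + z)^2*(j*z + 1)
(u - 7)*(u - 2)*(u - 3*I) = u^3 - 9*u^2 - 3*I*u^2 + 14*u + 27*I*u - 42*I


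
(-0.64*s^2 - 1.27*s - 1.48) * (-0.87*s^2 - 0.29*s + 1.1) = 0.5568*s^4 + 1.2905*s^3 + 0.9519*s^2 - 0.9678*s - 1.628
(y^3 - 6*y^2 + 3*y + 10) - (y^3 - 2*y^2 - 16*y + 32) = -4*y^2 + 19*y - 22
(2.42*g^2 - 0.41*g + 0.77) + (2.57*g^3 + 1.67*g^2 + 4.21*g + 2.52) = 2.57*g^3 + 4.09*g^2 + 3.8*g + 3.29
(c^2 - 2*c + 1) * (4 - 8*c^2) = -8*c^4 + 16*c^3 - 4*c^2 - 8*c + 4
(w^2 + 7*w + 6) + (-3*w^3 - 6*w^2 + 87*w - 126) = -3*w^3 - 5*w^2 + 94*w - 120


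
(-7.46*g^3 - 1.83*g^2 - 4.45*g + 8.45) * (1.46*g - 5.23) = -10.8916*g^4 + 36.344*g^3 + 3.0739*g^2 + 35.6105*g - 44.1935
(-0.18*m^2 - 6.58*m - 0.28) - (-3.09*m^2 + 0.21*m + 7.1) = 2.91*m^2 - 6.79*m - 7.38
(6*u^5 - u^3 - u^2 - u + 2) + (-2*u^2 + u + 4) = 6*u^5 - u^3 - 3*u^2 + 6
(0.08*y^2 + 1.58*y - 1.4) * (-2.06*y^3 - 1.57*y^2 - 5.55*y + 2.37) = -0.1648*y^5 - 3.3804*y^4 - 0.0406000000000005*y^3 - 6.3814*y^2 + 11.5146*y - 3.318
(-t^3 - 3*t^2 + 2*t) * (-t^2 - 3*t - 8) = t^5 + 6*t^4 + 15*t^3 + 18*t^2 - 16*t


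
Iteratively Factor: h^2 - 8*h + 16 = (h - 4)*(h - 4)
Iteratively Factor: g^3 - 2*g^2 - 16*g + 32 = (g + 4)*(g^2 - 6*g + 8) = (g - 4)*(g + 4)*(g - 2)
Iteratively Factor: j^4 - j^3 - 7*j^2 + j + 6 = (j + 2)*(j^3 - 3*j^2 - j + 3) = (j - 3)*(j + 2)*(j^2 - 1) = (j - 3)*(j - 1)*(j + 2)*(j + 1)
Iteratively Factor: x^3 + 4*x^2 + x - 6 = (x + 2)*(x^2 + 2*x - 3) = (x + 2)*(x + 3)*(x - 1)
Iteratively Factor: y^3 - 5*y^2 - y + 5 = (y - 1)*(y^2 - 4*y - 5) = (y - 1)*(y + 1)*(y - 5)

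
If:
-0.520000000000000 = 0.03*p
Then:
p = -17.33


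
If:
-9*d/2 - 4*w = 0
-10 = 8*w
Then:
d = 10/9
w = -5/4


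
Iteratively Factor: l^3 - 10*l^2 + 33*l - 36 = (l - 4)*(l^2 - 6*l + 9) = (l - 4)*(l - 3)*(l - 3)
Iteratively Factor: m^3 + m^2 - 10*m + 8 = (m + 4)*(m^2 - 3*m + 2) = (m - 2)*(m + 4)*(m - 1)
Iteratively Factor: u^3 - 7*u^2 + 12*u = (u)*(u^2 - 7*u + 12) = u*(u - 3)*(u - 4)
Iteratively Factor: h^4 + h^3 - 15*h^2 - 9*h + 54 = (h - 2)*(h^3 + 3*h^2 - 9*h - 27) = (h - 3)*(h - 2)*(h^2 + 6*h + 9) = (h - 3)*(h - 2)*(h + 3)*(h + 3)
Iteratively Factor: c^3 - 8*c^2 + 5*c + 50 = (c - 5)*(c^2 - 3*c - 10) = (c - 5)*(c + 2)*(c - 5)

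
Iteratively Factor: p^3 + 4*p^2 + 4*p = (p + 2)*(p^2 + 2*p) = p*(p + 2)*(p + 2)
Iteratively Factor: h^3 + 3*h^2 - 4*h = (h + 4)*(h^2 - h) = (h - 1)*(h + 4)*(h)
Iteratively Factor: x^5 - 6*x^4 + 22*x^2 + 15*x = (x)*(x^4 - 6*x^3 + 22*x + 15) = x*(x + 1)*(x^3 - 7*x^2 + 7*x + 15) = x*(x - 3)*(x + 1)*(x^2 - 4*x - 5) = x*(x - 3)*(x + 1)^2*(x - 5)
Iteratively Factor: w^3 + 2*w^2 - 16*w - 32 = (w + 2)*(w^2 - 16) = (w + 2)*(w + 4)*(w - 4)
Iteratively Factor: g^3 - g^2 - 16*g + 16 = (g - 4)*(g^2 + 3*g - 4) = (g - 4)*(g - 1)*(g + 4)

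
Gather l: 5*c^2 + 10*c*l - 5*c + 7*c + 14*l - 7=5*c^2 + 2*c + l*(10*c + 14) - 7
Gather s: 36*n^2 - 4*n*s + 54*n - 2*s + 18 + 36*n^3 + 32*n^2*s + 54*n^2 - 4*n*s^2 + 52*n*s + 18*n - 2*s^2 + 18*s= 36*n^3 + 90*n^2 + 72*n + s^2*(-4*n - 2) + s*(32*n^2 + 48*n + 16) + 18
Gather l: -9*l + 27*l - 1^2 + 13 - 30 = 18*l - 18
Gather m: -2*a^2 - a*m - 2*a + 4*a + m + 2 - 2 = -2*a^2 + 2*a + m*(1 - a)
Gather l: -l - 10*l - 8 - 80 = -11*l - 88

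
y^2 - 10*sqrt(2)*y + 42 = (y - 7*sqrt(2))*(y - 3*sqrt(2))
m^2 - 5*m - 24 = (m - 8)*(m + 3)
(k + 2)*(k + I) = k^2 + 2*k + I*k + 2*I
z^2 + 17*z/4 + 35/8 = (z + 7/4)*(z + 5/2)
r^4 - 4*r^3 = r^3*(r - 4)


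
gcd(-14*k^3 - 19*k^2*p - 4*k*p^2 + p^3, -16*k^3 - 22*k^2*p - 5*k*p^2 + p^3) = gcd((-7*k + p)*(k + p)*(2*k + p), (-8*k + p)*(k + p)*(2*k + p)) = 2*k^2 + 3*k*p + p^2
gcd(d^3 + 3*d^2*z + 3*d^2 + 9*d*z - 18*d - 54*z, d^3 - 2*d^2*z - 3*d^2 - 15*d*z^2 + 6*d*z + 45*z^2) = d^2 + 3*d*z - 3*d - 9*z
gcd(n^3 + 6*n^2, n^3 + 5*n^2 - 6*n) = n^2 + 6*n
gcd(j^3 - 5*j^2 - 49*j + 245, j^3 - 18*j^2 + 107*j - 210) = j^2 - 12*j + 35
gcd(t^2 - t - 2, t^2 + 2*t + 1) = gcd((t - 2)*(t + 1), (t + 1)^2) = t + 1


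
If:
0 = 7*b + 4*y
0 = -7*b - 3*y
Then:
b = 0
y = 0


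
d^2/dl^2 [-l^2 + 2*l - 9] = -2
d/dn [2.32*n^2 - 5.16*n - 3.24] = 4.64*n - 5.16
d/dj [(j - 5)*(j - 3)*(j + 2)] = 3*j^2 - 12*j - 1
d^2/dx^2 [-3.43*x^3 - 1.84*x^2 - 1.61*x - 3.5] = -20.58*x - 3.68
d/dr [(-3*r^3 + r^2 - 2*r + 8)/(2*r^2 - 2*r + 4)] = (-3*r^4 + 6*r^3 - 17*r^2 - 12*r + 4)/(2*(r^4 - 2*r^3 + 5*r^2 - 4*r + 4))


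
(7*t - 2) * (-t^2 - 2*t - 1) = -7*t^3 - 12*t^2 - 3*t + 2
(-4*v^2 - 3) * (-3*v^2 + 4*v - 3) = 12*v^4 - 16*v^3 + 21*v^2 - 12*v + 9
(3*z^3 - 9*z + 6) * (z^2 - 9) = 3*z^5 - 36*z^3 + 6*z^2 + 81*z - 54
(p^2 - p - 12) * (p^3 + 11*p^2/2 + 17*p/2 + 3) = p^5 + 9*p^4/2 - 9*p^3 - 143*p^2/2 - 105*p - 36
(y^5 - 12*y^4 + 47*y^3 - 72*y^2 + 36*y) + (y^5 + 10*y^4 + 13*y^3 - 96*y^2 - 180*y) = 2*y^5 - 2*y^4 + 60*y^3 - 168*y^2 - 144*y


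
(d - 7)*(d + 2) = d^2 - 5*d - 14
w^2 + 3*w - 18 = (w - 3)*(w + 6)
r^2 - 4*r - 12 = (r - 6)*(r + 2)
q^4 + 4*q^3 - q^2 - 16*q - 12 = (q - 2)*(q + 1)*(q + 2)*(q + 3)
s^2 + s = s*(s + 1)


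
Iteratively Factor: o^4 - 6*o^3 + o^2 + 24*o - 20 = (o - 2)*(o^3 - 4*o^2 - 7*o + 10) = (o - 5)*(o - 2)*(o^2 + o - 2) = (o - 5)*(o - 2)*(o - 1)*(o + 2)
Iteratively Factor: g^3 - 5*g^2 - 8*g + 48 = (g - 4)*(g^2 - g - 12) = (g - 4)*(g + 3)*(g - 4)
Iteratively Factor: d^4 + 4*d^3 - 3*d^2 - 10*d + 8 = (d + 4)*(d^3 - 3*d + 2) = (d + 2)*(d + 4)*(d^2 - 2*d + 1) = (d - 1)*(d + 2)*(d + 4)*(d - 1)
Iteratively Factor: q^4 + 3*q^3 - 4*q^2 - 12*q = (q - 2)*(q^3 + 5*q^2 + 6*q) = (q - 2)*(q + 3)*(q^2 + 2*q) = (q - 2)*(q + 2)*(q + 3)*(q)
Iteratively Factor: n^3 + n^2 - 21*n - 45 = (n + 3)*(n^2 - 2*n - 15) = (n - 5)*(n + 3)*(n + 3)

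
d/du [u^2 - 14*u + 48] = 2*u - 14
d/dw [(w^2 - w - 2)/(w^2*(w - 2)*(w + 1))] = -2/w^3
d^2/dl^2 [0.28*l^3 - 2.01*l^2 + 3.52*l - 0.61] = 1.68*l - 4.02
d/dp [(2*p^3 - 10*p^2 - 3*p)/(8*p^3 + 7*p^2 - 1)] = (94*p^4 + 48*p^3 + 15*p^2 + 20*p + 3)/(64*p^6 + 112*p^5 + 49*p^4 - 16*p^3 - 14*p^2 + 1)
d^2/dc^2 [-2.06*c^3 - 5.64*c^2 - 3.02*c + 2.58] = -12.36*c - 11.28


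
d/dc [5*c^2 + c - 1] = 10*c + 1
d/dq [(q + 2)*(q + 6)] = 2*q + 8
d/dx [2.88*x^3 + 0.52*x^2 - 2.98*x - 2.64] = 8.64*x^2 + 1.04*x - 2.98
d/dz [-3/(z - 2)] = 3/(z - 2)^2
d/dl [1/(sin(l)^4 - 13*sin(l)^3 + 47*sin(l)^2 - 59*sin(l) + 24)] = (35*sin(l) + 4*cos(l)^2 - 63)*cos(l)/((sin(l) - 8)^2*(sin(l) - 3)^2*(sin(l) - 1)^3)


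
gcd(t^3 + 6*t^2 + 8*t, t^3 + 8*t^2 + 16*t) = t^2 + 4*t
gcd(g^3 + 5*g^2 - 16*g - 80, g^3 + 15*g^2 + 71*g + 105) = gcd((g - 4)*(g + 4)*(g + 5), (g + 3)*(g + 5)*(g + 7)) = g + 5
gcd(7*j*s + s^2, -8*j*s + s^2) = s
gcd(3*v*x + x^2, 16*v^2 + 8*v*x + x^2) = 1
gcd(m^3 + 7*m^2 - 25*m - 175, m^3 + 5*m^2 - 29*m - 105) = m^2 + 2*m - 35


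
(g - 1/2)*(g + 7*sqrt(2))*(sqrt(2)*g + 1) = sqrt(2)*g^3 - sqrt(2)*g^2/2 + 15*g^2 - 15*g/2 + 7*sqrt(2)*g - 7*sqrt(2)/2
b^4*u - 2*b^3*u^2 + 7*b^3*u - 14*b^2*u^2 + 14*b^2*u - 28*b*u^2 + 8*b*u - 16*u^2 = (b + 2)*(b + 4)*(b - 2*u)*(b*u + u)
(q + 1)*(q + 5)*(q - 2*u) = q^3 - 2*q^2*u + 6*q^2 - 12*q*u + 5*q - 10*u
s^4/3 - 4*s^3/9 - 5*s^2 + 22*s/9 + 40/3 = (s/3 + 1)*(s - 4)*(s - 2)*(s + 5/3)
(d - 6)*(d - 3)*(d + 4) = d^3 - 5*d^2 - 18*d + 72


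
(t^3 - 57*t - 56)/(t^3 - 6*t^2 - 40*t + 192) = (t^2 + 8*t + 7)/(t^2 + 2*t - 24)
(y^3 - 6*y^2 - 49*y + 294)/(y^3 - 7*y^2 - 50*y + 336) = (y - 7)/(y - 8)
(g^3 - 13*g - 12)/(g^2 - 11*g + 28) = (g^2 + 4*g + 3)/(g - 7)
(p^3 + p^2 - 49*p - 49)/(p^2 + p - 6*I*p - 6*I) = (p^2 - 49)/(p - 6*I)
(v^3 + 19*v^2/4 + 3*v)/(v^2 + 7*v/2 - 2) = v*(4*v + 3)/(2*(2*v - 1))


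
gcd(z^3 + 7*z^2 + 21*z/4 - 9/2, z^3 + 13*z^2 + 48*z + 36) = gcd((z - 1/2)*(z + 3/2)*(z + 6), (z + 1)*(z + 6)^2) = z + 6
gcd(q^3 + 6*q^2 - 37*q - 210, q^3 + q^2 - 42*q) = q^2 + q - 42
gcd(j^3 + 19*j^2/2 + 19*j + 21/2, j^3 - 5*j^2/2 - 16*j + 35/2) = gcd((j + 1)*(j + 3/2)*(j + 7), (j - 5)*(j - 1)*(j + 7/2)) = 1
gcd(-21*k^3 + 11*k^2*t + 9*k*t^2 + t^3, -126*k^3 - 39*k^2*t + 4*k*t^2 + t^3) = 21*k^2 + 10*k*t + t^2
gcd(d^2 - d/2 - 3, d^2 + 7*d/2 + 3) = d + 3/2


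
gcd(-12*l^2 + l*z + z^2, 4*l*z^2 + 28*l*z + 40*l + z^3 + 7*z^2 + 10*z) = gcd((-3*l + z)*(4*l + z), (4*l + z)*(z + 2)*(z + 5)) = 4*l + z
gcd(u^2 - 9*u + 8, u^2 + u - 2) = u - 1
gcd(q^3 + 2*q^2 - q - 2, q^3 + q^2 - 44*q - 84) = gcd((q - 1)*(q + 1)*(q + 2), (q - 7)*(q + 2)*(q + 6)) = q + 2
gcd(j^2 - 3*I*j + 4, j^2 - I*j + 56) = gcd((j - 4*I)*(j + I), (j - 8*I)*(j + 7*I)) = 1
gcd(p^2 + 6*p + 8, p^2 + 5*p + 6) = p + 2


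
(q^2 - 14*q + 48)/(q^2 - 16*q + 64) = (q - 6)/(q - 8)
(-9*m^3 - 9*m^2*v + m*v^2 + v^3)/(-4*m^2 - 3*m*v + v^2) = (-9*m^2 + v^2)/(-4*m + v)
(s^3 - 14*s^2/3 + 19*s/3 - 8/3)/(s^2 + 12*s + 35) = (3*s^3 - 14*s^2 + 19*s - 8)/(3*(s^2 + 12*s + 35))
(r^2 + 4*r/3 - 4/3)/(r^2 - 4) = (r - 2/3)/(r - 2)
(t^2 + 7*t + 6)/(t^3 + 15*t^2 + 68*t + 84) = (t + 1)/(t^2 + 9*t + 14)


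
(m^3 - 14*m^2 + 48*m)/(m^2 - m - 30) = m*(m - 8)/(m + 5)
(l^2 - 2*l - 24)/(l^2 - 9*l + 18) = (l + 4)/(l - 3)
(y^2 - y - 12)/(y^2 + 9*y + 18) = (y - 4)/(y + 6)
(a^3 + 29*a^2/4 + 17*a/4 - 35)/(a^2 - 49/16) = 4*(a^2 + 9*a + 20)/(4*a + 7)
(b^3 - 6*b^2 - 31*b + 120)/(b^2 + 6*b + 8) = (b^3 - 6*b^2 - 31*b + 120)/(b^2 + 6*b + 8)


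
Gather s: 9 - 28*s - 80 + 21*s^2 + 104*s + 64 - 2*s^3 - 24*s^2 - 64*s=-2*s^3 - 3*s^2 + 12*s - 7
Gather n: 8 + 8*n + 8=8*n + 16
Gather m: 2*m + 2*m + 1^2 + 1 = 4*m + 2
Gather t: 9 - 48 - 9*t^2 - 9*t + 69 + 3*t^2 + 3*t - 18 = -6*t^2 - 6*t + 12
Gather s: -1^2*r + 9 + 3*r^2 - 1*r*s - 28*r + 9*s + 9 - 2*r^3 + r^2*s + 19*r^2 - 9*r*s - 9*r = -2*r^3 + 22*r^2 - 38*r + s*(r^2 - 10*r + 9) + 18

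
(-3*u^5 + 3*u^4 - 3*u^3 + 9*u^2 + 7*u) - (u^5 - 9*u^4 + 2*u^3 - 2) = -4*u^5 + 12*u^4 - 5*u^3 + 9*u^2 + 7*u + 2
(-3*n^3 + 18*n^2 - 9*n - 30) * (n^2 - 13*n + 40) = -3*n^5 + 57*n^4 - 363*n^3 + 807*n^2 + 30*n - 1200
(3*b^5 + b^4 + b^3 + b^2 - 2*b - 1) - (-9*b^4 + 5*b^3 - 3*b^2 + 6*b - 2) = 3*b^5 + 10*b^4 - 4*b^3 + 4*b^2 - 8*b + 1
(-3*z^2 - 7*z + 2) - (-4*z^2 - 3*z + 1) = z^2 - 4*z + 1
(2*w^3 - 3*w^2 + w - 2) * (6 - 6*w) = -12*w^4 + 30*w^3 - 24*w^2 + 18*w - 12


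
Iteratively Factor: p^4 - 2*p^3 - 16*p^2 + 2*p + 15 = (p + 1)*(p^3 - 3*p^2 - 13*p + 15) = (p - 1)*(p + 1)*(p^2 - 2*p - 15) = (p - 5)*(p - 1)*(p + 1)*(p + 3)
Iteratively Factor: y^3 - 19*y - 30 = (y + 3)*(y^2 - 3*y - 10) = (y - 5)*(y + 3)*(y + 2)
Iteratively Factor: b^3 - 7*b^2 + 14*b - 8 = (b - 2)*(b^2 - 5*b + 4) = (b - 2)*(b - 1)*(b - 4)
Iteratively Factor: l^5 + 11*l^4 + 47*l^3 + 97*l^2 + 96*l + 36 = (l + 3)*(l^4 + 8*l^3 + 23*l^2 + 28*l + 12) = (l + 2)*(l + 3)*(l^3 + 6*l^2 + 11*l + 6) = (l + 1)*(l + 2)*(l + 3)*(l^2 + 5*l + 6) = (l + 1)*(l + 2)^2*(l + 3)*(l + 3)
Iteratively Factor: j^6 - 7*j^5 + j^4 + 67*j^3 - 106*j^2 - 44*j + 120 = (j - 2)*(j^5 - 5*j^4 - 9*j^3 + 49*j^2 - 8*j - 60) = (j - 5)*(j - 2)*(j^4 - 9*j^2 + 4*j + 12) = (j - 5)*(j - 2)^2*(j^3 + 2*j^2 - 5*j - 6) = (j - 5)*(j - 2)^2*(j + 1)*(j^2 + j - 6) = (j - 5)*(j - 2)^3*(j + 1)*(j + 3)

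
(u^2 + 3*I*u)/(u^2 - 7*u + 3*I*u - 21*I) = u/(u - 7)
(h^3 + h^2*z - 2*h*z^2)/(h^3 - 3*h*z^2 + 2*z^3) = h/(h - z)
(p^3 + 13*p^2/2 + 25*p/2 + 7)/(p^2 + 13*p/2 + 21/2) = (p^2 + 3*p + 2)/(p + 3)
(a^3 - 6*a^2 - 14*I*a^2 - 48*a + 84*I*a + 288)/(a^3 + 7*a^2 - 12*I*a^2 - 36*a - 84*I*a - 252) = (a^2 + a*(-6 - 8*I) + 48*I)/(a^2 + a*(7 - 6*I) - 42*I)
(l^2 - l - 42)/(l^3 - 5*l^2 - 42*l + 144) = (l - 7)/(l^2 - 11*l + 24)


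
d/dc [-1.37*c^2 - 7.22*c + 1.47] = -2.74*c - 7.22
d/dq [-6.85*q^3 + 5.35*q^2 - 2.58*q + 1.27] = -20.55*q^2 + 10.7*q - 2.58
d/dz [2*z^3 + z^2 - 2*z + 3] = 6*z^2 + 2*z - 2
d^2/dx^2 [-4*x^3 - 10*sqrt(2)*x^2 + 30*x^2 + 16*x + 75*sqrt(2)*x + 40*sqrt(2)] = -24*x - 20*sqrt(2) + 60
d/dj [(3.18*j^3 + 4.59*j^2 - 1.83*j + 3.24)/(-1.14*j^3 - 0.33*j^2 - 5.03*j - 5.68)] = (4.1832*j^4 - 36.1632*j^3 - 66.798*j^2 - 50.004*j + 26.6916)/(1.2996*j^6 + 0.7524*j^5 + 11.5773*j^4 + 16.2702*j^3 + 29.0497*j^2 + 57.1408*j + 32.2624)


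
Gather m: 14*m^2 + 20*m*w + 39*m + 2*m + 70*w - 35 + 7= 14*m^2 + m*(20*w + 41) + 70*w - 28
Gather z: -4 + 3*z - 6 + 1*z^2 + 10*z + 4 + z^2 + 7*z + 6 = 2*z^2 + 20*z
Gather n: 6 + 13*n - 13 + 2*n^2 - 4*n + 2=2*n^2 + 9*n - 5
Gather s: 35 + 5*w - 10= 5*w + 25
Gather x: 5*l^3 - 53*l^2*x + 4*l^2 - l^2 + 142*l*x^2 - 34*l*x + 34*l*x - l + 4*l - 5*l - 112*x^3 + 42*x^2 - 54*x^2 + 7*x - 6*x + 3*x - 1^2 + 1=5*l^3 + 3*l^2 - 2*l - 112*x^3 + x^2*(142*l - 12) + x*(4 - 53*l^2)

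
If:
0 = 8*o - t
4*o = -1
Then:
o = -1/4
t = -2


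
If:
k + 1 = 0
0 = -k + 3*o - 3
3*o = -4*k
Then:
No Solution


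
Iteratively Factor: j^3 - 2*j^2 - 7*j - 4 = (j + 1)*(j^2 - 3*j - 4) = (j - 4)*(j + 1)*(j + 1)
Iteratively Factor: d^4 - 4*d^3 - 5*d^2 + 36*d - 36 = (d - 2)*(d^3 - 2*d^2 - 9*d + 18) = (d - 2)^2*(d^2 - 9) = (d - 2)^2*(d + 3)*(d - 3)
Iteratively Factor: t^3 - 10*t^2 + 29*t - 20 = (t - 4)*(t^2 - 6*t + 5) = (t - 5)*(t - 4)*(t - 1)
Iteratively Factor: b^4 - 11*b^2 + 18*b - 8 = (b - 2)*(b^3 + 2*b^2 - 7*b + 4) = (b - 2)*(b - 1)*(b^2 + 3*b - 4) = (b - 2)*(b - 1)*(b + 4)*(b - 1)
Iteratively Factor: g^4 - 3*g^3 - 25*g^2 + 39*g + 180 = (g + 3)*(g^3 - 6*g^2 - 7*g + 60) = (g - 5)*(g + 3)*(g^2 - g - 12) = (g - 5)*(g + 3)^2*(g - 4)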